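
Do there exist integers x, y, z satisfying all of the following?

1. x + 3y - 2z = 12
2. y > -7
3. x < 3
Yes

Take x = 0, y = 0, z = -6. Substituting into each constraint:
  (1) 0 + 3(0) - 2(-6) = 12 ✓
  (2) 0 > -7 ✓
  (3) 0 < 3 ✓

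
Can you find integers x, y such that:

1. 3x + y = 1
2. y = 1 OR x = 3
Yes

Take x = 3, y = -8. Substituting into each constraint:
  (1) 3(3) + (-8) = 1 ✓
  (2) x = 3, target 3 ✓ (second branch holds)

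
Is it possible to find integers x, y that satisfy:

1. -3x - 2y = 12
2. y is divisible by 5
Yes

Take x = -4, y = 0. Substituting into each constraint:
  (1) -3(-4) - 2(0) = 12 ✓
  (2) 0 = 5 × 0, remainder 0 ✓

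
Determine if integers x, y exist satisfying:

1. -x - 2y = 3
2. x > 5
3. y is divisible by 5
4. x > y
Yes

Take x = 7, y = -5. Substituting into each constraint:
  (1) (-7) - 2(-5) = 3 ✓
  (2) 7 > 5 ✓
  (3) -5 = 5 × -1, remainder 0 ✓
  (4) 7 > -5 ✓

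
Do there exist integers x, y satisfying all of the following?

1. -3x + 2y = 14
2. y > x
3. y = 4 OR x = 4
Yes

Take x = -2, y = 4. Substituting into each constraint:
  (1) -3(-2) + 2(4) = 14 ✓
  (2) 4 > -2 ✓
  (3) y = 4, target 4 ✓ (first branch holds)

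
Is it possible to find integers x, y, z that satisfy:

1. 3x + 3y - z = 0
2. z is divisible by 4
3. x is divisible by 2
Yes

Take x = 0, y = 0, z = 0. Substituting into each constraint:
  (1) 3(0) + 3(0) + 0 = 0 ✓
  (2) 0 = 4 × 0, remainder 0 ✓
  (3) 0 = 2 × 0, remainder 0 ✓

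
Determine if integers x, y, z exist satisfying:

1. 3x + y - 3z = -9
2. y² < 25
Yes

Take x = -3, y = 0, z = 0. Substituting into each constraint:
  (1) 3(-3) + 0 - 3(0) = -9 ✓
  (2) y² = (0)² = 0, and 0 < 25 ✓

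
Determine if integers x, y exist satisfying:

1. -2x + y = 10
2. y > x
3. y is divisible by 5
Yes

Take x = -5, y = 0. Substituting into each constraint:
  (1) -2(-5) + 0 = 10 ✓
  (2) 0 > -5 ✓
  (3) 0 = 5 × 0, remainder 0 ✓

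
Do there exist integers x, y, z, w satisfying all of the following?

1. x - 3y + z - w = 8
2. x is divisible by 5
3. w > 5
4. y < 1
Yes

Take x = 0, y = -4, z = 2, w = 6. Substituting into each constraint:
  (1) 0 - 3(-4) + 2 + (-6) = 8 ✓
  (2) 0 = 5 × 0, remainder 0 ✓
  (3) 6 > 5 ✓
  (4) -4 < 1 ✓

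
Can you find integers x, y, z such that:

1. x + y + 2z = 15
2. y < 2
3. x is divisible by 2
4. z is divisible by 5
Yes

Take x = 14, y = 1, z = 0. Substituting into each constraint:
  (1) 14 + 1 + 2(0) = 15 ✓
  (2) 1 < 2 ✓
  (3) 14 = 2 × 7, remainder 0 ✓
  (4) 0 = 5 × 0, remainder 0 ✓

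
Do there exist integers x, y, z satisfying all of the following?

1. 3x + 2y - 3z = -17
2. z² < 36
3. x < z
Yes

Take x = -1, y = -7, z = 0. Substituting into each constraint:
  (1) 3(-1) + 2(-7) - 3(0) = -17 ✓
  (2) z² = (0)² = 0, and 0 < 36 ✓
  (3) -1 < 0 ✓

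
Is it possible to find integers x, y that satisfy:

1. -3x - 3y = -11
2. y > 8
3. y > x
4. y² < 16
No

Even the single constraint (-3x - 3y = -11) is infeasible over the integers.

  - -3x - 3y = -11: every term on the left is divisible by 3, so the LHS ≡ 0 (mod 3), but the RHS -11 is not — no integer solution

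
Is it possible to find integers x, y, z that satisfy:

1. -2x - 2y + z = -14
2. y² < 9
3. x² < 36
Yes

Take x = 0, y = 0, z = -14. Substituting into each constraint:
  (1) -2(0) - 2(0) + (-14) = -14 ✓
  (2) y² = (0)² = 0, and 0 < 9 ✓
  (3) x² = (0)² = 0, and 0 < 36 ✓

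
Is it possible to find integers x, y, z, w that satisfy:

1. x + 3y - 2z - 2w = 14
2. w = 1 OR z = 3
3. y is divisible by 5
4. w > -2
Yes

Take x = 0, y = 0, z = -8, w = 1. Substituting into each constraint:
  (1) 0 + 3(0) - 2(-8) - 2(1) = 14 ✓
  (2) w = 1, target 1 ✓ (first branch holds)
  (3) 0 = 5 × 0, remainder 0 ✓
  (4) 1 > -2 ✓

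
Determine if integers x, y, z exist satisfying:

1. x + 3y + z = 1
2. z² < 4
Yes

Take x = 0, y = 0, z = 1. Substituting into each constraint:
  (1) 0 + 3(0) + 1 = 1 ✓
  (2) z² = (1)² = 1, and 1 < 4 ✓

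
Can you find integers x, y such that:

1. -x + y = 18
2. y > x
Yes

Take x = 0, y = 18. Substituting into each constraint:
  (1) 0 + 18 = 18 ✓
  (2) 18 > 0 ✓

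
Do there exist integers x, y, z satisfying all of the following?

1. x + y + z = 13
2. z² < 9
Yes

Take x = 0, y = 13, z = 0. Substituting into each constraint:
  (1) 0 + 13 + 0 = 13 ✓
  (2) z² = (0)² = 0, and 0 < 9 ✓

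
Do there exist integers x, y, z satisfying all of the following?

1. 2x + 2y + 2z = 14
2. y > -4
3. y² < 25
Yes

Take x = 0, y = 0, z = 7. Substituting into each constraint:
  (1) 2(0) + 2(0) + 2(7) = 14 ✓
  (2) 0 > -4 ✓
  (3) y² = (0)² = 0, and 0 < 25 ✓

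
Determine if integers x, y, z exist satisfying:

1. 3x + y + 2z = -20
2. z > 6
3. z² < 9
No

A contradictory subset is {z > 6, z² < 9}. No integer assignment can satisfy these jointly:

  - z > 6: bounds one variable relative to a constant
  - z² < 9: restricts z to |z| ≤ 2

Direct contradiction: the bounds on z require z ≥ 7 and z ≤ 2 simultaneously, which is empty.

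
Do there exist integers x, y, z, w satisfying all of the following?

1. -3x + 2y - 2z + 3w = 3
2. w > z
Yes

Take x = 0, y = 0, z = 0, w = 1. Substituting into each constraint:
  (1) -3(0) + 2(0) - 2(0) + 3(1) = 3 ✓
  (2) 1 > 0 ✓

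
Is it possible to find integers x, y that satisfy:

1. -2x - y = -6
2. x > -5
Yes

Take x = 3, y = 0. Substituting into each constraint:
  (1) -2(3) + 0 = -6 ✓
  (2) 3 > -5 ✓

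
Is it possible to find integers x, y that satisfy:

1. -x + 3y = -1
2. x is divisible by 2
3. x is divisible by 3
No

A contradictory subset is {-x + 3y = -1, x is divisible by 3}. No integer assignment can satisfy these jointly:

  - -x + 3y = -1: is a linear equation tying the variables together
  - x is divisible by 3: restricts x to multiples of 3

Modular obstruction: writing x = 3x', every remaining term of the linear equation is divisible by 3, so the left side is ≡ 0 (mod 3); but the right side -1 ≡ 2 (mod 3). No integers can satisfy it.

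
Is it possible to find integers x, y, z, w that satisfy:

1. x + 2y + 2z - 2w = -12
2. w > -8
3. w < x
Yes

Take x = 2, y = 0, z = -6, w = 1. Substituting into each constraint:
  (1) 2 + 2(0) + 2(-6) - 2(1) = -12 ✓
  (2) 1 > -8 ✓
  (3) 1 < 2 ✓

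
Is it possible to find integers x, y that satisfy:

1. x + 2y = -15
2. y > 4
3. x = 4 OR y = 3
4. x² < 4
No

A contradictory subset is {x + 2y = -15, y > 4, x = 4 OR y = 3}. No integer assignment can satisfy these jointly:

  - x + 2y = -15: is a linear equation tying the variables together
  - y > 4: bounds one variable relative to a constant
  - x = 4 OR y = 3: forces a choice: either x = 4 or y = 3

Split on the disjunction (x = 4 OR y = 3):
  • If x = 4: with x = 4, every remaining term of the linear equation is divisible by 2, so the left side is ≡ 0 (mod 2); but the right side -19 ≡ 1 (mod 2). No integers can satisfy it.
  • If y = 3: this contradicts the bound y ≥ 5.
Both branches are infeasible, so the system has no integer solution.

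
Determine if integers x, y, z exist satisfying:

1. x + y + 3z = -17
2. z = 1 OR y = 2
Yes

Take x = -19, y = 2, z = 0. Substituting into each constraint:
  (1) (-19) + 2 + 3(0) = -17 ✓
  (2) y = 2, target 2 ✓ (second branch holds)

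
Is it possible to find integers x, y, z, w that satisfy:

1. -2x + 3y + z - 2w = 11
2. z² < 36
Yes

Take x = 0, y = 3, z = 2, w = 0. Substituting into each constraint:
  (1) -2(0) + 3(3) + 2 - 2(0) = 11 ✓
  (2) z² = (2)² = 4, and 4 < 36 ✓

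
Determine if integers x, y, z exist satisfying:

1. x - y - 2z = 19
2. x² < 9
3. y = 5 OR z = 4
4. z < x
Yes

Take x = -2, y = 5, z = -13. Substituting into each constraint:
  (1) (-2) + (-5) - 2(-13) = 19 ✓
  (2) x² = (-2)² = 4, and 4 < 9 ✓
  (3) y = 5, target 5 ✓ (first branch holds)
  (4) -13 < -2 ✓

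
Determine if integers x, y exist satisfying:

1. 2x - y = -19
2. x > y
Yes

Take x = -20, y = -21. Substituting into each constraint:
  (1) 2(-20) + 21 = -19 ✓
  (2) -20 > -21 ✓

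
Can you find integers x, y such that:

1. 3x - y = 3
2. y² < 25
Yes

Take x = 0, y = -3. Substituting into each constraint:
  (1) 3(0) + 3 = 3 ✓
  (2) y² = (-3)² = 9, and 9 < 25 ✓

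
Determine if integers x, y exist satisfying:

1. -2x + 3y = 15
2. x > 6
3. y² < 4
No

The full constraint system is jointly infeasible over the integers. Each constraint and what it forces:

  - -2x + 3y = 15: is a linear equation tying the variables together
  - x > 6: bounds one variable relative to a constant
  - y² < 4: restricts y to |y| ≤ 1

Range argument: with x ∈ [7, ∞], y ∈ [-1, 1], the left side of the equation is at most -11, but the right side is 15 > -11. No integer solution exists.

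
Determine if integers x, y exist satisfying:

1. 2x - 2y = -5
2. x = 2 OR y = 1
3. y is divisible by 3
No

Even the single constraint (2x - 2y = -5) is infeasible over the integers.

  - 2x - 2y = -5: every term on the left is divisible by 2, so the LHS ≡ 0 (mod 2), but the RHS -5 is not — no integer solution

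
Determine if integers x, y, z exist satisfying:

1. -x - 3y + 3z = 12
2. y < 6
Yes

Take x = -12, y = 0, z = 0. Substituting into each constraint:
  (1) 12 - 3(0) + 3(0) = 12 ✓
  (2) 0 < 6 ✓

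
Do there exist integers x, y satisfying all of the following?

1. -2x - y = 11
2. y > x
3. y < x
No

A contradictory subset is {y > x, y < x}. No integer assignment can satisfy these jointly:

  - y > x: bounds one variable relative to another variable
  - y < x: bounds one variable relative to another variable

Direct contradiction: y > x and x > y cannot both hold.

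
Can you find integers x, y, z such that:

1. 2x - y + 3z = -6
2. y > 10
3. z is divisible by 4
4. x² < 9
Yes

Take x = 2, y = 22, z = 4. Substituting into each constraint:
  (1) 2(2) + (-22) + 3(4) = -6 ✓
  (2) 22 > 10 ✓
  (3) 4 = 4 × 1, remainder 0 ✓
  (4) x² = (2)² = 4, and 4 < 9 ✓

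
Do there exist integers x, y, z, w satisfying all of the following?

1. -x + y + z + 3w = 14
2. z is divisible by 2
Yes

Take x = 1, y = 0, z = 0, w = 5. Substituting into each constraint:
  (1) (-1) + 0 + 0 + 3(5) = 14 ✓
  (2) 0 = 2 × 0, remainder 0 ✓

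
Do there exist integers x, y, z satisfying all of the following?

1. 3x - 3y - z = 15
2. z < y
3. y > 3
Yes

Take x = 9, y = 4, z = 0. Substituting into each constraint:
  (1) 3(9) - 3(4) + 0 = 15 ✓
  (2) 0 < 4 ✓
  (3) 4 > 3 ✓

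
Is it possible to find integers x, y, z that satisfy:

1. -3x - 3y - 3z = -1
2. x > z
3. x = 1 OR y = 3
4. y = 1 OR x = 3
No

Even the single constraint (-3x - 3y - 3z = -1) is infeasible over the integers.

  - -3x - 3y - 3z = -1: every term on the left is divisible by 3, so the LHS ≡ 0 (mod 3), but the RHS -1 is not — no integer solution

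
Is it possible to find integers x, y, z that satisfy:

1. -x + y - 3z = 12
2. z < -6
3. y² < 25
Yes

Take x = 9, y = 0, z = -7. Substituting into each constraint:
  (1) (-9) + 0 - 3(-7) = 12 ✓
  (2) -7 < -6 ✓
  (3) y² = (0)² = 0, and 0 < 25 ✓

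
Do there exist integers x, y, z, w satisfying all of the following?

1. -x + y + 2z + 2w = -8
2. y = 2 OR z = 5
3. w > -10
Yes

Take x = 0, y = 2, z = 0, w = -5. Substituting into each constraint:
  (1) 0 + 2 + 2(0) + 2(-5) = -8 ✓
  (2) y = 2, target 2 ✓ (first branch holds)
  (3) -5 > -10 ✓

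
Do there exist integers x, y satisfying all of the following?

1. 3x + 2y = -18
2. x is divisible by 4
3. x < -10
Yes

Take x = -12, y = 9. Substituting into each constraint:
  (1) 3(-12) + 2(9) = -18 ✓
  (2) -12 = 4 × -3, remainder 0 ✓
  (3) -12 < -10 ✓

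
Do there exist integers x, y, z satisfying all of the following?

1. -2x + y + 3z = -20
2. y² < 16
Yes

Take x = 10, y = 0, z = 0. Substituting into each constraint:
  (1) -2(10) + 0 + 3(0) = -20 ✓
  (2) y² = (0)² = 0, and 0 < 16 ✓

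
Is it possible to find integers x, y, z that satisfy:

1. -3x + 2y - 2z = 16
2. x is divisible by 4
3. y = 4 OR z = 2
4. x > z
Yes

Take x = 4, y = 16, z = 2. Substituting into each constraint:
  (1) -3(4) + 2(16) - 2(2) = 16 ✓
  (2) 4 = 4 × 1, remainder 0 ✓
  (3) z = 2, target 2 ✓ (second branch holds)
  (4) 4 > 2 ✓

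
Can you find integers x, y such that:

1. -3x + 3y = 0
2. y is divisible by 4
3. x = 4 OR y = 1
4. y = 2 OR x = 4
Yes

Take x = 4, y = 4. Substituting into each constraint:
  (1) -3(4) + 3(4) = 0 ✓
  (2) 4 = 4 × 1, remainder 0 ✓
  (3) x = 4, target 4 ✓ (first branch holds)
  (4) x = 4, target 4 ✓ (second branch holds)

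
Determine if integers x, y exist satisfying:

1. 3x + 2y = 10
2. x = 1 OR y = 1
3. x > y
No

The full constraint system is jointly infeasible over the integers. Each constraint and what it forces:

  - 3x + 2y = 10: is a linear equation tying the variables together
  - x = 1 OR y = 1: forces a choice: either x = 1 or y = 1
  - x > y: bounds one variable relative to another variable

Split on the disjunction (x = 1 OR y = 1):
  • If x = 1: with x = 1, every remaining term of the linear equation is divisible by 2, so the left side is ≡ 0 (mod 2); but the right side 7 ≡ 1 (mod 2). No integers can satisfy it.
  • If y = 1: with y = 1, every remaining term of the linear equation is divisible by 3, so the left side is ≡ 0 (mod 3); but the right side 8 ≡ 2 (mod 3). No integers can satisfy it.
Both branches are infeasible, so the system has no integer solution.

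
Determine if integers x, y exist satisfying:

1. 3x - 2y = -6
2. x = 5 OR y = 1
No

The full constraint system is jointly infeasible over the integers. Each constraint and what it forces:

  - 3x - 2y = -6: is a linear equation tying the variables together
  - x = 5 OR y = 1: forces a choice: either x = 5 or y = 1

Split on the disjunction (x = 5 OR y = 1):
  • If x = 5: with x = 5, every remaining term of the linear equation is divisible by 2, so the left side is ≡ 0 (mod 2); but the right side -21 ≡ 1 (mod 2). No integers can satisfy it.
  • If y = 1: with y = 1, every remaining term of the linear equation is divisible by 3, so the left side is ≡ 0 (mod 3); but the right side -4 ≡ 2 (mod 3). No integers can satisfy it.
Both branches are infeasible, so the system has no integer solution.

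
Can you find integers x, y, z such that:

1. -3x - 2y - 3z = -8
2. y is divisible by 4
Yes

Take x = 10, y = -8, z = -2. Substituting into each constraint:
  (1) -3(10) - 2(-8) - 3(-2) = -8 ✓
  (2) -8 = 4 × -2, remainder 0 ✓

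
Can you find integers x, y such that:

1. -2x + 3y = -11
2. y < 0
Yes

Take x = 1, y = -3. Substituting into each constraint:
  (1) -2(1) + 3(-3) = -11 ✓
  (2) -3 < 0 ✓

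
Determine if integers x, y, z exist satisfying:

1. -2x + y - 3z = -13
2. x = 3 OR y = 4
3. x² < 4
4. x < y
Yes

Take x = 1, y = 4, z = 5. Substituting into each constraint:
  (1) -2(1) + 4 - 3(5) = -13 ✓
  (2) y = 4, target 4 ✓ (second branch holds)
  (3) x² = (1)² = 1, and 1 < 4 ✓
  (4) 1 < 4 ✓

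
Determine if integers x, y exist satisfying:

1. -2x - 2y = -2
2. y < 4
Yes

Take x = 0, y = 1. Substituting into each constraint:
  (1) -2(0) - 2(1) = -2 ✓
  (2) 1 < 4 ✓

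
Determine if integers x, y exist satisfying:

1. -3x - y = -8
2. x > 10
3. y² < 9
No

The full constraint system is jointly infeasible over the integers. Each constraint and what it forces:

  - -3x - y = -8: is a linear equation tying the variables together
  - x > 10: bounds one variable relative to a constant
  - y² < 9: restricts y to |y| ≤ 2

Range argument: with x ∈ [11, ∞], y ∈ [-2, 2], the left side of the equation is at most -31, but the right side is -8 > -31. No integer solution exists.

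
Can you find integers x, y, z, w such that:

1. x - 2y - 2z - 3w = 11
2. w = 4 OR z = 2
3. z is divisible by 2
Yes

Take x = 0, y = 0, z = 2, w = -5. Substituting into each constraint:
  (1) 0 - 2(0) - 2(2) - 3(-5) = 11 ✓
  (2) z = 2, target 2 ✓ (second branch holds)
  (3) 2 = 2 × 1, remainder 0 ✓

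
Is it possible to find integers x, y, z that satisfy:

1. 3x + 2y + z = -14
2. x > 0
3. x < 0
No

A contradictory subset is {x > 0, x < 0}. No integer assignment can satisfy these jointly:

  - x > 0: bounds one variable relative to a constant
  - x < 0: bounds one variable relative to a constant

Direct contradiction: the bounds on x require x ≥ 1 and x ≤ -1 simultaneously, which is empty.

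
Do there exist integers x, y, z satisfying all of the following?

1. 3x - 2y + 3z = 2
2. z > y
Yes

Take x = 0, y = -1, z = 0. Substituting into each constraint:
  (1) 3(0) - 2(-1) + 3(0) = 2 ✓
  (2) 0 > -1 ✓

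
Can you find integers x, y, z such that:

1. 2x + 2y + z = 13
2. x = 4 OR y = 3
Yes

Take x = 3, y = 3, z = 1. Substituting into each constraint:
  (1) 2(3) + 2(3) + 1 = 13 ✓
  (2) y = 3, target 3 ✓ (second branch holds)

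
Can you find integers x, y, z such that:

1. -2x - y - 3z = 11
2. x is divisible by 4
Yes

Take x = 0, y = -11, z = 0. Substituting into each constraint:
  (1) -2(0) + 11 - 3(0) = 11 ✓
  (2) 0 = 4 × 0, remainder 0 ✓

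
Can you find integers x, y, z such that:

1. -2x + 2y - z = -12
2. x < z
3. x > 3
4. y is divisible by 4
Yes

Take x = 9, y = 8, z = 10. Substituting into each constraint:
  (1) -2(9) + 2(8) + (-10) = -12 ✓
  (2) 9 < 10 ✓
  (3) 9 > 3 ✓
  (4) 8 = 4 × 2, remainder 0 ✓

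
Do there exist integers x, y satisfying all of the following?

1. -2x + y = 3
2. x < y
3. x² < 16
Yes

Take x = -1, y = 1. Substituting into each constraint:
  (1) -2(-1) + 1 = 3 ✓
  (2) -1 < 1 ✓
  (3) x² = (-1)² = 1, and 1 < 16 ✓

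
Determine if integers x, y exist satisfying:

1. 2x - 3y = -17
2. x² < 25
Yes

Take x = 2, y = 7. Substituting into each constraint:
  (1) 2(2) - 3(7) = -17 ✓
  (2) x² = (2)² = 4, and 4 < 25 ✓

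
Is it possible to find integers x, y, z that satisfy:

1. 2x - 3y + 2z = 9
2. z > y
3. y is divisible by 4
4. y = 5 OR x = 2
No

A contradictory subset is {2x - 3y + 2z = 9, y is divisible by 4}. No integer assignment can satisfy these jointly:

  - 2x - 3y + 2z = 9: is a linear equation tying the variables together
  - y is divisible by 4: restricts y to multiples of 4

Modular obstruction: writing y = 4y', every remaining term of the linear equation is divisible by 2, so the left side is ≡ 0 (mod 2); but the right side 9 ≡ 1 (mod 2). No integers can satisfy it.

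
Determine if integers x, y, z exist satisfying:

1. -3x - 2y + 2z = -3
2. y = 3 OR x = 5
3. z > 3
Yes

Take x = 5, y = -2, z = 4. Substituting into each constraint:
  (1) -3(5) - 2(-2) + 2(4) = -3 ✓
  (2) x = 5, target 5 ✓ (second branch holds)
  (3) 4 > 3 ✓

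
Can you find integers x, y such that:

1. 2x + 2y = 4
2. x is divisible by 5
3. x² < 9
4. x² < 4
Yes

Take x = 0, y = 2. Substituting into each constraint:
  (1) 2(0) + 2(2) = 4 ✓
  (2) 0 = 5 × 0, remainder 0 ✓
  (3) x² = (0)² = 0, and 0 < 9 ✓
  (4) x² = (0)² = 0, and 0 < 4 ✓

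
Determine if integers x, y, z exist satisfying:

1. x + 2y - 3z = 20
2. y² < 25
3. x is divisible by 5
Yes

Take x = 10, y = 2, z = -2. Substituting into each constraint:
  (1) 10 + 2(2) - 3(-2) = 20 ✓
  (2) y² = (2)² = 4, and 4 < 25 ✓
  (3) 10 = 5 × 2, remainder 0 ✓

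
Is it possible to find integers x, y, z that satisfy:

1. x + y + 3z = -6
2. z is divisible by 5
Yes

Take x = 0, y = -6, z = 0. Substituting into each constraint:
  (1) 0 + (-6) + 3(0) = -6 ✓
  (2) 0 = 5 × 0, remainder 0 ✓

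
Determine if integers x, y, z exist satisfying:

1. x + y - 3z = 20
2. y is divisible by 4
Yes

Take x = 20, y = 0, z = 0. Substituting into each constraint:
  (1) 20 + 0 - 3(0) = 20 ✓
  (2) 0 = 4 × 0, remainder 0 ✓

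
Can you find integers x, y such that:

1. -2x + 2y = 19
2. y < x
No

Even the single constraint (-2x + 2y = 19) is infeasible over the integers.

  - -2x + 2y = 19: every term on the left is divisible by 2, so the LHS ≡ 0 (mod 2), but the RHS 19 is not — no integer solution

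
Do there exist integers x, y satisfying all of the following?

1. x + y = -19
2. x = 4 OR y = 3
Yes

Take x = -22, y = 3. Substituting into each constraint:
  (1) (-22) + 3 = -19 ✓
  (2) y = 3, target 3 ✓ (second branch holds)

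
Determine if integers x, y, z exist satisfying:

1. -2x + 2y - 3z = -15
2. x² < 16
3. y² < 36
Yes

Take x = 0, y = -3, z = 3. Substituting into each constraint:
  (1) -2(0) + 2(-3) - 3(3) = -15 ✓
  (2) x² = (0)² = 0, and 0 < 16 ✓
  (3) y² = (-3)² = 9, and 9 < 36 ✓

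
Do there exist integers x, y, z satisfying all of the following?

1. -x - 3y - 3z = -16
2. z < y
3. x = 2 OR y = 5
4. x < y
Yes

Take x = 4, y = 5, z = -1. Substituting into each constraint:
  (1) (-4) - 3(5) - 3(-1) = -16 ✓
  (2) -1 < 5 ✓
  (3) y = 5, target 5 ✓ (second branch holds)
  (4) 4 < 5 ✓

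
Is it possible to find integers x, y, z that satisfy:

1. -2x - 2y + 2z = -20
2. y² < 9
Yes

Take x = 10, y = 0, z = 0. Substituting into each constraint:
  (1) -2(10) - 2(0) + 2(0) = -20 ✓
  (2) y² = (0)² = 0, and 0 < 9 ✓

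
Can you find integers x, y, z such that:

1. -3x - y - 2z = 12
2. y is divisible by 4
Yes

Take x = -4, y = 0, z = 0. Substituting into each constraint:
  (1) -3(-4) + 0 - 2(0) = 12 ✓
  (2) 0 = 4 × 0, remainder 0 ✓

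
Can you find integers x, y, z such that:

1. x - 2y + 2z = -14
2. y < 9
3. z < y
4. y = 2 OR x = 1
Yes

Take x = 0, y = 2, z = -5. Substituting into each constraint:
  (1) 0 - 2(2) + 2(-5) = -14 ✓
  (2) 2 < 9 ✓
  (3) -5 < 2 ✓
  (4) y = 2, target 2 ✓ (first branch holds)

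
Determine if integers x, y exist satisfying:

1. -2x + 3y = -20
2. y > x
Yes

Take x = -23, y = -22. Substituting into each constraint:
  (1) -2(-23) + 3(-22) = -20 ✓
  (2) -22 > -23 ✓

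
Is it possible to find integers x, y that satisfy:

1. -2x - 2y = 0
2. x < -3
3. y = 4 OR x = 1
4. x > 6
No

A contradictory subset is {x < -3, x > 6}. No integer assignment can satisfy these jointly:

  - x < -3: bounds one variable relative to a constant
  - x > 6: bounds one variable relative to a constant

Direct contradiction: the bounds on x require x ≥ 7 and x ≤ -4 simultaneously, which is empty.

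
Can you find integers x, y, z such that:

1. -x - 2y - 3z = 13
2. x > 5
Yes

Take x = 7, y = -10, z = 0. Substituting into each constraint:
  (1) (-7) - 2(-10) - 3(0) = 13 ✓
  (2) 7 > 5 ✓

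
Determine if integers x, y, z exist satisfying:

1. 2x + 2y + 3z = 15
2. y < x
Yes

Take x = 2, y = 1, z = 3. Substituting into each constraint:
  (1) 2(2) + 2(1) + 3(3) = 15 ✓
  (2) 1 < 2 ✓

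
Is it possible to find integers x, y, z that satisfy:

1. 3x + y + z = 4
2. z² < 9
Yes

Take x = 1, y = 1, z = 0. Substituting into each constraint:
  (1) 3(1) + 1 + 0 = 4 ✓
  (2) z² = (0)² = 0, and 0 < 9 ✓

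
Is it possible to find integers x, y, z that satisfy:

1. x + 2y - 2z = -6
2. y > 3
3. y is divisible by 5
Yes

Take x = -16, y = 5, z = 0. Substituting into each constraint:
  (1) (-16) + 2(5) - 2(0) = -6 ✓
  (2) 5 > 3 ✓
  (3) 5 = 5 × 1, remainder 0 ✓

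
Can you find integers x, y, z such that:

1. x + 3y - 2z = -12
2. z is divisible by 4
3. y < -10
Yes

Take x = 21, y = -11, z = 0. Substituting into each constraint:
  (1) 21 + 3(-11) - 2(0) = -12 ✓
  (2) 0 = 4 × 0, remainder 0 ✓
  (3) -11 < -10 ✓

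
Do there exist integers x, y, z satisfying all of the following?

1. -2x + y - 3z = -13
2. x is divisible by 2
Yes

Take x = 0, y = -13, z = 0. Substituting into each constraint:
  (1) -2(0) + (-13) - 3(0) = -13 ✓
  (2) 0 = 2 × 0, remainder 0 ✓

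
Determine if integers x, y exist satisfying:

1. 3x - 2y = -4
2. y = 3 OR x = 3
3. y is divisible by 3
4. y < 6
No

A contradictory subset is {3x - 2y = -4, y = 3 OR x = 3, y < 6}. No integer assignment can satisfy these jointly:

  - 3x - 2y = -4: is a linear equation tying the variables together
  - y = 3 OR x = 3: forces a choice: either y = 3 or x = 3
  - y < 6: bounds one variable relative to a constant

Split on the disjunction (y = 3 OR x = 3):
  • If y = 3: with y = 3, every remaining term of the linear equation is divisible by 3, so the left side is ≡ 0 (mod 3); but the right side 2 ≡ 2 (mod 3). No integers can satisfy it.
  • If x = 3: with x = 3, every remaining term of the linear equation is divisible by 2, so the left side is ≡ 0 (mod 2); but the right side -13 ≡ 1 (mod 2). No integers can satisfy it.
Both branches are infeasible, so the system has no integer solution.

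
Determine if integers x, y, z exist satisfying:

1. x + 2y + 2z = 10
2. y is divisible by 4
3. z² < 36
Yes

Take x = 0, y = 0, z = 5. Substituting into each constraint:
  (1) 0 + 2(0) + 2(5) = 10 ✓
  (2) 0 = 4 × 0, remainder 0 ✓
  (3) z² = (5)² = 25, and 25 < 36 ✓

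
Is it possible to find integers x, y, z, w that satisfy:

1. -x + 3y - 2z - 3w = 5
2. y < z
Yes

Take x = -8, y = -1, z = 0, w = 0. Substituting into each constraint:
  (1) 8 + 3(-1) - 2(0) - 3(0) = 5 ✓
  (2) -1 < 0 ✓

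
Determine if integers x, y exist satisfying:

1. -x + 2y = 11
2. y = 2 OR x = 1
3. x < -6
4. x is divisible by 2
No

A contradictory subset is {-x + 2y = 11, x is divisible by 2}. No integer assignment can satisfy these jointly:

  - -x + 2y = 11: is a linear equation tying the variables together
  - x is divisible by 2: restricts x to multiples of 2

Modular obstruction: writing x = 2x', every remaining term of the linear equation is divisible by 2, so the left side is ≡ 0 (mod 2); but the right side 11 ≡ 1 (mod 2). No integers can satisfy it.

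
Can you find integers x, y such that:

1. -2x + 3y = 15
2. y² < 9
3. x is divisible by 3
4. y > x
Yes

Take x = -6, y = 1. Substituting into each constraint:
  (1) -2(-6) + 3(1) = 15 ✓
  (2) y² = (1)² = 1, and 1 < 9 ✓
  (3) -6 = 3 × -2, remainder 0 ✓
  (4) 1 > -6 ✓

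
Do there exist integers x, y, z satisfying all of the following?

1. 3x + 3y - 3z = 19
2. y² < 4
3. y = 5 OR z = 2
No

Even the single constraint (3x + 3y - 3z = 19) is infeasible over the integers.

  - 3x + 3y - 3z = 19: every term on the left is divisible by 3, so the LHS ≡ 0 (mod 3), but the RHS 19 is not — no integer solution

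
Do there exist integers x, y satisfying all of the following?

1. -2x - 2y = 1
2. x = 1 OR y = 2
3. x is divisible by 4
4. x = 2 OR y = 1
No

Even the single constraint (-2x - 2y = 1) is infeasible over the integers.

  - -2x - 2y = 1: every term on the left is divisible by 2, so the LHS ≡ 0 (mod 2), but the RHS 1 is not — no integer solution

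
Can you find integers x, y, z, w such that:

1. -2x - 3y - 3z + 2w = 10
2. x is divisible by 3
Yes

Take x = 0, y = 0, z = 0, w = 5. Substituting into each constraint:
  (1) -2(0) - 3(0) - 3(0) + 2(5) = 10 ✓
  (2) 0 = 3 × 0, remainder 0 ✓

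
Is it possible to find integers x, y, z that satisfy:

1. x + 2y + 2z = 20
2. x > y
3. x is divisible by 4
Yes

Take x = 0, y = -1, z = 11. Substituting into each constraint:
  (1) 0 + 2(-1) + 2(11) = 20 ✓
  (2) 0 > -1 ✓
  (3) 0 = 4 × 0, remainder 0 ✓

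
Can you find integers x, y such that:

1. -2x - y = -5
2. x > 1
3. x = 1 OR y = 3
No

The full constraint system is jointly infeasible over the integers. Each constraint and what it forces:

  - -2x - y = -5: is a linear equation tying the variables together
  - x > 1: bounds one variable relative to a constant
  - x = 1 OR y = 3: forces a choice: either x = 1 or y = 3

Split on the disjunction (x = 1 OR y = 3):
  • If x = 1: this contradicts the bound x ≥ 2.
  • If y = 3: the equation forces x = 1, which contradicts the bound x ≥ 2.
Both branches are infeasible, so the system has no integer solution.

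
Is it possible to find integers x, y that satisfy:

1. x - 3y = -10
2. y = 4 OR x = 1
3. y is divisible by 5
No

The full constraint system is jointly infeasible over the integers. Each constraint and what it forces:

  - x - 3y = -10: is a linear equation tying the variables together
  - y = 4 OR x = 1: forces a choice: either y = 4 or x = 1
  - y is divisible by 5: restricts y to multiples of 5

Split on the disjunction (y = 4 OR x = 1):
  • If y = 4: this contradicts the divisibility constraint — 4 is not a multiple of 5.
  • If x = 1: with x = 1, writing y = 5y', every remaining term of the linear equation is divisible by 15, so the left side is ≡ 0 (mod 15); but the right side -11 ≡ 4 (mod 15). No integers can satisfy it.
Both branches are infeasible, so the system has no integer solution.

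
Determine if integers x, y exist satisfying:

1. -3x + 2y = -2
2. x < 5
Yes

Take x = 0, y = -1. Substituting into each constraint:
  (1) -3(0) + 2(-1) = -2 ✓
  (2) 0 < 5 ✓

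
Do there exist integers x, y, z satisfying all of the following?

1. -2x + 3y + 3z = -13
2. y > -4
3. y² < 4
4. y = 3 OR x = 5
Yes

Take x = 5, y = 0, z = -1. Substituting into each constraint:
  (1) -2(5) + 3(0) + 3(-1) = -13 ✓
  (2) 0 > -4 ✓
  (3) y² = (0)² = 0, and 0 < 4 ✓
  (4) x = 5, target 5 ✓ (second branch holds)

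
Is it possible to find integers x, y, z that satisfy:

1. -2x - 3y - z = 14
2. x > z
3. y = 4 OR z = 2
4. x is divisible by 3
Yes

Take x = 0, y = 4, z = -26. Substituting into each constraint:
  (1) -2(0) - 3(4) + 26 = 14 ✓
  (2) 0 > -26 ✓
  (3) y = 4, target 4 ✓ (first branch holds)
  (4) 0 = 3 × 0, remainder 0 ✓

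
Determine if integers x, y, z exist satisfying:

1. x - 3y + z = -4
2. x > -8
Yes

Take x = -4, y = 0, z = 0. Substituting into each constraint:
  (1) (-4) - 3(0) + 0 = -4 ✓
  (2) -4 > -8 ✓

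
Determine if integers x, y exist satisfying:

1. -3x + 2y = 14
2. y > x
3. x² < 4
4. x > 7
No

A contradictory subset is {x² < 4, x > 7}. No integer assignment can satisfy these jointly:

  - x² < 4: restricts x to |x| ≤ 1
  - x > 7: bounds one variable relative to a constant

Direct contradiction: the bounds on x require x ≥ 8 and x ≤ 1 simultaneously, which is empty.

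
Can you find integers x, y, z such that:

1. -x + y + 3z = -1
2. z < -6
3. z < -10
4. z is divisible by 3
Yes

Take x = -35, y = 0, z = -12. Substituting into each constraint:
  (1) 35 + 0 + 3(-12) = -1 ✓
  (2) -12 < -6 ✓
  (3) -12 < -10 ✓
  (4) -12 = 3 × -4, remainder 0 ✓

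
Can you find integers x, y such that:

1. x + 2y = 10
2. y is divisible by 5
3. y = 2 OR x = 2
No

The full constraint system is jointly infeasible over the integers. Each constraint and what it forces:

  - x + 2y = 10: is a linear equation tying the variables together
  - y is divisible by 5: restricts y to multiples of 5
  - y = 2 OR x = 2: forces a choice: either y = 2 or x = 2

Split on the disjunction (y = 2 OR x = 2):
  • If y = 2: this contradicts the divisibility constraint — 2 is not a multiple of 5.
  • If x = 2: with x = 2, writing y = 5y', every remaining term of the linear equation is divisible by 10, so the left side is ≡ 0 (mod 10); but the right side 8 ≡ 8 (mod 10). No integers can satisfy it.
Both branches are infeasible, so the system has no integer solution.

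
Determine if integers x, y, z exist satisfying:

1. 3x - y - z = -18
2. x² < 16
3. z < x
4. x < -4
No

A contradictory subset is {x² < 16, x < -4}. No integer assignment can satisfy these jointly:

  - x² < 16: restricts x to |x| ≤ 3
  - x < -4: bounds one variable relative to a constant

Direct contradiction: the bounds on x require x ≥ -3 and x ≤ -5 simultaneously, which is empty.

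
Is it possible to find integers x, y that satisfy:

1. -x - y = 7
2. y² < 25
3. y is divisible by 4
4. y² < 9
Yes

Take x = -7, y = 0. Substituting into each constraint:
  (1) 7 + 0 = 7 ✓
  (2) y² = (0)² = 0, and 0 < 25 ✓
  (3) 0 = 4 × 0, remainder 0 ✓
  (4) y² = (0)² = 0, and 0 < 9 ✓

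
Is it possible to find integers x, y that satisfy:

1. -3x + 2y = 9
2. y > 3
Yes

Take x = 1, y = 6. Substituting into each constraint:
  (1) -3(1) + 2(6) = 9 ✓
  (2) 6 > 3 ✓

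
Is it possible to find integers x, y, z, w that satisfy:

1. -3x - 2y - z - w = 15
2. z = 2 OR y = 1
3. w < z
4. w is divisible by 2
Yes

Take x = -6, y = 1, z = 1, w = 0. Substituting into each constraint:
  (1) -3(-6) - 2(1) + (-1) + 0 = 15 ✓
  (2) y = 1, target 1 ✓ (second branch holds)
  (3) 0 < 1 ✓
  (4) 0 = 2 × 0, remainder 0 ✓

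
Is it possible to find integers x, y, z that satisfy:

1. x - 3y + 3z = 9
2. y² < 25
Yes

Take x = 9, y = 0, z = 0. Substituting into each constraint:
  (1) 9 - 3(0) + 3(0) = 9 ✓
  (2) y² = (0)² = 0, and 0 < 25 ✓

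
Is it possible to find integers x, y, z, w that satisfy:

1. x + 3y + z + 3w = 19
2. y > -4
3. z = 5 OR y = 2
Yes

Take x = 0, y = 2, z = 13, w = 0. Substituting into each constraint:
  (1) 0 + 3(2) + 13 + 3(0) = 19 ✓
  (2) 2 > -4 ✓
  (3) y = 2, target 2 ✓ (second branch holds)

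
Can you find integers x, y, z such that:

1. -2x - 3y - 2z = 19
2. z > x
Yes

Take x = 0, y = -7, z = 1. Substituting into each constraint:
  (1) -2(0) - 3(-7) - 2(1) = 19 ✓
  (2) 1 > 0 ✓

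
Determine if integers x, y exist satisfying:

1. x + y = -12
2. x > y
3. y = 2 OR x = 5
Yes

Take x = 5, y = -17. Substituting into each constraint:
  (1) 5 + (-17) = -12 ✓
  (2) 5 > -17 ✓
  (3) x = 5, target 5 ✓ (second branch holds)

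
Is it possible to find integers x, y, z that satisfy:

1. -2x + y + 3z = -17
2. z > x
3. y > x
Yes

Take x = -12, y = -11, z = -10. Substituting into each constraint:
  (1) -2(-12) + (-11) + 3(-10) = -17 ✓
  (2) -10 > -12 ✓
  (3) -11 > -12 ✓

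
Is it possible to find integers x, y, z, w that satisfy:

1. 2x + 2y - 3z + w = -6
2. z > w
Yes

Take x = 0, y = -2, z = 0, w = -2. Substituting into each constraint:
  (1) 2(0) + 2(-2) - 3(0) + (-2) = -6 ✓
  (2) 0 > -2 ✓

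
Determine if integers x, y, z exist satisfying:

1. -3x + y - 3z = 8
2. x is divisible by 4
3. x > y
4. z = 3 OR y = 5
Yes

Take x = -12, y = -19, z = 3. Substituting into each constraint:
  (1) -3(-12) + (-19) - 3(3) = 8 ✓
  (2) -12 = 4 × -3, remainder 0 ✓
  (3) -12 > -19 ✓
  (4) z = 3, target 3 ✓ (first branch holds)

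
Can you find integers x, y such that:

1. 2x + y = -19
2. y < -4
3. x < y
Yes

Take x = -7, y = -5. Substituting into each constraint:
  (1) 2(-7) + (-5) = -19 ✓
  (2) -5 < -4 ✓
  (3) -7 < -5 ✓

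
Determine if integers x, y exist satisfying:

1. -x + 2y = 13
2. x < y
Yes

Take x = 11, y = 12. Substituting into each constraint:
  (1) (-11) + 2(12) = 13 ✓
  (2) 11 < 12 ✓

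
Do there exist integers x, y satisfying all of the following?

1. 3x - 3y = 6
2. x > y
Yes

Take x = 2, y = 0. Substituting into each constraint:
  (1) 3(2) - 3(0) = 6 ✓
  (2) 2 > 0 ✓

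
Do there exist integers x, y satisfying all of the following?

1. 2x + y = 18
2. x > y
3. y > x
No

A contradictory subset is {x > y, y > x}. No integer assignment can satisfy these jointly:

  - x > y: bounds one variable relative to another variable
  - y > x: bounds one variable relative to another variable

Direct contradiction: x > y and y > x cannot both hold.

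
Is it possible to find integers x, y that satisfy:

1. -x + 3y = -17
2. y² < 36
Yes

Take x = 17, y = 0. Substituting into each constraint:
  (1) (-17) + 3(0) = -17 ✓
  (2) y² = (0)² = 0, and 0 < 36 ✓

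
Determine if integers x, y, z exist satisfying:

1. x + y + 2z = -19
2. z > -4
Yes

Take x = 0, y = -13, z = -3. Substituting into each constraint:
  (1) 0 + (-13) + 2(-3) = -19 ✓
  (2) -3 > -4 ✓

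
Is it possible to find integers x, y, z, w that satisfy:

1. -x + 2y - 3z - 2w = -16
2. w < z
Yes

Take x = 18, y = 0, z = 0, w = -1. Substituting into each constraint:
  (1) (-18) + 2(0) - 3(0) - 2(-1) = -16 ✓
  (2) -1 < 0 ✓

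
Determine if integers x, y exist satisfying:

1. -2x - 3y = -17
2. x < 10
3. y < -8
No

The full constraint system is jointly infeasible over the integers. Each constraint and what it forces:

  - -2x - 3y = -17: is a linear equation tying the variables together
  - x < 10: bounds one variable relative to a constant
  - y < -8: bounds one variable relative to a constant

Range argument: with x ∈ [−∞, 9], y ∈ [−∞, -9], the left side of the equation is at least 9, but the right side is -17 < 9. No integer solution exists.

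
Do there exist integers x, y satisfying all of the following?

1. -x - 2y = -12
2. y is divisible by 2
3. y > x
Yes

Take x = 0, y = 6. Substituting into each constraint:
  (1) 0 - 2(6) = -12 ✓
  (2) 6 = 2 × 3, remainder 0 ✓
  (3) 6 > 0 ✓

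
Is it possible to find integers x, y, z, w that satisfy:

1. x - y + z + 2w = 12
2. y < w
Yes

Take x = 10, y = 0, z = 0, w = 1. Substituting into each constraint:
  (1) 10 + 0 + 0 + 2(1) = 12 ✓
  (2) 0 < 1 ✓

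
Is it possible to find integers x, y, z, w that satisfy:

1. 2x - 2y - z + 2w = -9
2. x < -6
Yes

Take x = -7, y = 0, z = 1, w = 3. Substituting into each constraint:
  (1) 2(-7) - 2(0) + (-1) + 2(3) = -9 ✓
  (2) -7 < -6 ✓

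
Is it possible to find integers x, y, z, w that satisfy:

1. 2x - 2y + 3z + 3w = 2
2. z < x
Yes

Take x = 1, y = 0, z = 0, w = 0. Substituting into each constraint:
  (1) 2(1) - 2(0) + 3(0) + 3(0) = 2 ✓
  (2) 0 < 1 ✓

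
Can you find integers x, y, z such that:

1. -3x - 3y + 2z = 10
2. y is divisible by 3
Yes

Take x = 0, y = 0, z = 5. Substituting into each constraint:
  (1) -3(0) - 3(0) + 2(5) = 10 ✓
  (2) 0 = 3 × 0, remainder 0 ✓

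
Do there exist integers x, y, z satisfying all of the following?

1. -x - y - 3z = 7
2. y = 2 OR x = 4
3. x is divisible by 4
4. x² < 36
Yes

Take x = 0, y = 2, z = -3. Substituting into each constraint:
  (1) 0 + (-2) - 3(-3) = 7 ✓
  (2) y = 2, target 2 ✓ (first branch holds)
  (3) 0 = 4 × 0, remainder 0 ✓
  (4) x² = (0)² = 0, and 0 < 36 ✓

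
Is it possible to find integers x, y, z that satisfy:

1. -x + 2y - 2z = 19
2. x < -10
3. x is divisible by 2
No

A contradictory subset is {-x + 2y - 2z = 19, x is divisible by 2}. No integer assignment can satisfy these jointly:

  - -x + 2y - 2z = 19: is a linear equation tying the variables together
  - x is divisible by 2: restricts x to multiples of 2

Modular obstruction: writing x = 2x', every remaining term of the linear equation is divisible by 2, so the left side is ≡ 0 (mod 2); but the right side 19 ≡ 1 (mod 2). No integers can satisfy it.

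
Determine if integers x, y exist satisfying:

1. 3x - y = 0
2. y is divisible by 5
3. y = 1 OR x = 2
No

The full constraint system is jointly infeasible over the integers. Each constraint and what it forces:

  - 3x - y = 0: is a linear equation tying the variables together
  - y is divisible by 5: restricts y to multiples of 5
  - y = 1 OR x = 2: forces a choice: either y = 1 or x = 2

Split on the disjunction (y = 1 OR x = 2):
  • If y = 1: this contradicts the divisibility constraint — 1 is not a multiple of 5.
  • If x = 2: with x = 2, writing y = 5y', every remaining term of the linear equation is divisible by 5, so the left side is ≡ 0 (mod 5); but the right side -6 ≡ 4 (mod 5). No integers can satisfy it.
Both branches are infeasible, so the system has no integer solution.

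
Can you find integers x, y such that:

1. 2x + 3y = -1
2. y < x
Yes

Take x = 1, y = -1. Substituting into each constraint:
  (1) 2(1) + 3(-1) = -1 ✓
  (2) -1 < 1 ✓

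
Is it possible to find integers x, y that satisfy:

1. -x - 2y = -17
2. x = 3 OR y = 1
Yes

Take x = 3, y = 7. Substituting into each constraint:
  (1) (-3) - 2(7) = -17 ✓
  (2) x = 3, target 3 ✓ (first branch holds)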